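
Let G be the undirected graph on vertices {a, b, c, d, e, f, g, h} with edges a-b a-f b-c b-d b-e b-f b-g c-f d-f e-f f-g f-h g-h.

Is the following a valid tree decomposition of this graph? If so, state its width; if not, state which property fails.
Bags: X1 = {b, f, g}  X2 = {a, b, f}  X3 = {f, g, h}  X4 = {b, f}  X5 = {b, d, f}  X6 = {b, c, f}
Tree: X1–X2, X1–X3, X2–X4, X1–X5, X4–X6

No — vertex e appears in no bag.

A tree decomposition must satisfy three properties: every vertex lies in some bag; for every edge, both endpoints lie together in some bag; and for every vertex, the bags containing it form a connected subtree. Here vertex e appears in no bag, so the decomposition is invalid.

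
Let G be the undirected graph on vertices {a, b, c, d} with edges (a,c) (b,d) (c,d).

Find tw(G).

1

A width-1 tree decomposition is:
Bags: B1 = {b, d}  B2 = {c, d}  B3 = {a, c}
Tree: B1–B2, B2–B3
Every bag has size at most 2, so the width is 2 − 1 = 1 and tw(G) ≤ 1. Any graph with an edge has treewidth ≥ 1, and G has the edge b–d. Combining the bounds, tw(G) = 1.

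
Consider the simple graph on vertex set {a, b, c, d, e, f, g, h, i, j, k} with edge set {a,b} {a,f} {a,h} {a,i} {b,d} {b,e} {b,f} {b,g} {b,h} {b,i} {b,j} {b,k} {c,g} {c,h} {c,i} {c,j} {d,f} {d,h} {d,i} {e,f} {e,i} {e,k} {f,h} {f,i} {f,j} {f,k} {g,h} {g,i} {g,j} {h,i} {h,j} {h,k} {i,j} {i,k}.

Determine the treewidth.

A width-4 tree decomposition is:
Bags: B1 = {b, f, h, i, j}  B2 = {b, f, h, i, k}  B3 = {a, b, f, h, i}  B4 = {b, g, h, i, j}  B5 = {b, d, f, h, i}  B6 = {c, g, h, i, j}  B7 = {b, e, f, i, k}
Tree: B1–B2, B1–B3, B1–B4, B2–B5, B4–B6, B2–B7
Each bag holds 5 vertices, so the decomposition has width 4, which upper-bounds the treewidth. Conversely, {b, e, f, i, k} is a clique of size 5, and the vertices of any clique must share a bag in every tree decomposition; so some bag has ≥ 5 vertices and tw(G) ≥ 4. Therefore the treewidth is 4.

4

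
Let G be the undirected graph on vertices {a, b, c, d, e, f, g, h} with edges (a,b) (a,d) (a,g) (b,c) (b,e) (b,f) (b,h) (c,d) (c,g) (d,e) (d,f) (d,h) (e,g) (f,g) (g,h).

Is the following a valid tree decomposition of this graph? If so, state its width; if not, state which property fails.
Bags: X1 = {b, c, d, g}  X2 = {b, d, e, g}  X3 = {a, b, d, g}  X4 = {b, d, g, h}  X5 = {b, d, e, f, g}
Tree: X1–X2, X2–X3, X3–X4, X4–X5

No — bags containing vertex e are not connected in the tree.

A tree decomposition must satisfy three properties: every vertex lies in some bag; for every edge, both endpoints lie together in some bag; and for every vertex, the bags containing it form a connected subtree. Here bags containing vertex e are not connected in the tree, so the decomposition is invalid.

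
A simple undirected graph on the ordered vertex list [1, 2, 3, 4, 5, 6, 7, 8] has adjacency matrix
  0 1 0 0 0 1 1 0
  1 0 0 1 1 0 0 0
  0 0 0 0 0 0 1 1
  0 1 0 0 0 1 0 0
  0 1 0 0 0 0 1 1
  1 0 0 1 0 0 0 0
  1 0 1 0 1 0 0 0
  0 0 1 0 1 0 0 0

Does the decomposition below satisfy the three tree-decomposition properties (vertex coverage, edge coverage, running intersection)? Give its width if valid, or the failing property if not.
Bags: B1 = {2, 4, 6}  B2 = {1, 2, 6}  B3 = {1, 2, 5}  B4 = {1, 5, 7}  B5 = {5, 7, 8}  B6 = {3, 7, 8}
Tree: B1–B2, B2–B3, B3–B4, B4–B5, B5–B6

Yes; width 2.

Checking the three conditions: (i) the bags cover all of {1, 2, 3, 4, 5, 6, 7, 8}; (ii) for each edge, some bag contains both endpoints; (iii) the bags containing any fixed vertex form a subtree. All hold, so the decomposition is valid with width 3 − 1 = 2.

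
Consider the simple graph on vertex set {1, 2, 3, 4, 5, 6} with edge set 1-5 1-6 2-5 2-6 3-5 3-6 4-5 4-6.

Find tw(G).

2

A width-2 tree decomposition is:
Bags: B1 = {3, 5, 6}  B2 = {1, 5, 6}  B3 = {4, 5, 6}  B4 = {2, 5, 6}
Tree: B1–B2, B2–B3, B3–B4
The largest bag has 3 vertices, giving width 2; this decomposition certifies tw(G) ≤ 2. For the lower bound, G contains the cycle 5–3–6–1–5, so G is not a forest; only forests have treewidth ≤ 1, hence tw(G) ≥ 2. Therefore the treewidth is 2.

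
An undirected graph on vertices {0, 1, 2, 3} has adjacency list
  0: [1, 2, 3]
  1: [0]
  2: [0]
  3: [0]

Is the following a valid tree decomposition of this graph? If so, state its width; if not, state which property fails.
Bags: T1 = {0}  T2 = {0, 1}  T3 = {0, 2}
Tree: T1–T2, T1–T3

No — vertex 3 appears in no bag.

A tree decomposition must satisfy three properties: every vertex lies in some bag; for every edge, both endpoints lie together in some bag; and for every vertex, the bags containing it form a connected subtree. Here vertex 3 appears in no bag, so the decomposition is invalid.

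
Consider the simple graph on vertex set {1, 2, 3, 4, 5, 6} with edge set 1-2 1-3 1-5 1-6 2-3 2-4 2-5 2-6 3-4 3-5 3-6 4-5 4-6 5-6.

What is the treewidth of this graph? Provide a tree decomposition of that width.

Treewidth 4.
One optimal decomposition is:
Bags: B1 = {1, 2, 3, 5, 6}  B2 = {2, 3, 4, 5, 6}
Tree: B1–B2

Every bag has size at most 5, so the width is 5 − 1 = 4 and tw(G) ≤ 4. On the other hand G contains the 5-clique {1, 2, 3, 5, 6}. A clique must lie in a single bag of any decomposition, so no decomposition can have width below 4. Combining the bounds, tw(G) = 4.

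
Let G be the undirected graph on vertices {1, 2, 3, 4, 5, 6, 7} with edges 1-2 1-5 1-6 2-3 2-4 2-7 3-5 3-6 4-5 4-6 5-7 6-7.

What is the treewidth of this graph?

3

A width-3 tree decomposition is:
Bags: B1 = {1, 2, 5, 6}  B2 = {2, 4, 5, 6}  B3 = {2, 5, 6, 7}  B4 = {2, 3, 5, 6}
Tree: B1–B2, B2–B3, B3–B4
Every bag has size at most 4, so the width is 4 − 1 = 3 and tw(G) ≤ 3. For the lower bound: the 4 vertex sets {1,2}, {4,6}, {5}, {7} are disjoint, each induces a connected subgraph, and every pair is joined by at least one edge of G. Contracting each set to a single vertex therefore yields K_{4} as a minor, and since treewidth is minor-monotone, tw(G) ≥ tw(K_{4}) = 3. Therefore the treewidth is 3.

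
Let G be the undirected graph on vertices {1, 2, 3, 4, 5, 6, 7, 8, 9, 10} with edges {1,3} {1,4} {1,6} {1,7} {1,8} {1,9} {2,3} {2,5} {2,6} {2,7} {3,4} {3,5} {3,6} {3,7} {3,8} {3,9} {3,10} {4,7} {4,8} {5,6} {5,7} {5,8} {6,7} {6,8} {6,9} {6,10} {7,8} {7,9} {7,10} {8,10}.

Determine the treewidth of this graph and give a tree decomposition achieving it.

Treewidth 4.
Bags: B1 = {1, 3, 6, 7, 8}  B2 = {1, 3, 4, 7, 8}  B3 = {3, 5, 6, 7, 8}  B4 = {2, 3, 5, 6, 7}  B5 = {1, 3, 6, 7, 9}  B6 = {3, 6, 7, 8, 10}
Tree: B1–B2, B1–B3, B3–B4, B1–B5, B1–B6

Every bag has size at most 5, so the width is 5 − 1 = 4 and tw(G) ≤ 4. Conversely, {1, 3, 4, 7, 8} is a clique of size 5, and the vertices of any clique must share a bag in every tree decomposition; so some bag has ≥ 5 vertices and tw(G) ≥ 4. The upper and lower bounds meet at 4, so that is the treewidth.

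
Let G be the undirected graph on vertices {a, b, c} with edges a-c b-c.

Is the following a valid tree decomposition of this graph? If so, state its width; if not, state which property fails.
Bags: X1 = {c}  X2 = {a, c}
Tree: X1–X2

A tree decomposition must satisfy three properties: every vertex lies in some bag; for every edge, both endpoints lie together in some bag; and for every vertex, the bags containing it form a connected subtree. Here vertex b appears in no bag, so the decomposition is invalid.

No — vertex b appears in no bag.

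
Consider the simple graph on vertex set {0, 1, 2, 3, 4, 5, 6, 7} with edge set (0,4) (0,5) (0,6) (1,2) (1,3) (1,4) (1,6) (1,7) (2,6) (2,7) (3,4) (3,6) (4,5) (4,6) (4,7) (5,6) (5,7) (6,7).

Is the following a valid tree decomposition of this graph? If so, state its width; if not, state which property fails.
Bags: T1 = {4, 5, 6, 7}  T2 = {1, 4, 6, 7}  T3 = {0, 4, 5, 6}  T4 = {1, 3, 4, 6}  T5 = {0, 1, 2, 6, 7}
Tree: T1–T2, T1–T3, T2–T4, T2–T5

A tree decomposition must satisfy three properties: every vertex lies in some bag; for every edge, both endpoints lie together in some bag; and for every vertex, the bags containing it form a connected subtree. Here bags containing vertex 0 are not connected in the tree, so the decomposition is invalid.

No — bags containing vertex 0 are not connected in the tree.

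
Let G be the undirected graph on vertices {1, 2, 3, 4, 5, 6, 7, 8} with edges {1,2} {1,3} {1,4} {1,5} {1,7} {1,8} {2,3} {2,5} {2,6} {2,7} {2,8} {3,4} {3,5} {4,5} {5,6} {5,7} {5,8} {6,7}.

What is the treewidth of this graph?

3

A width-3 tree decomposition is:
Bags: B1 = {1, 2, 3, 5}  B2 = {1, 2, 5, 8}  B3 = {1, 2, 5, 7}  B4 = {1, 3, 4, 5}  B5 = {2, 5, 6, 7}
Tree: B1–B2, B2–B3, B1–B4, B3–B5
Each bag holds 4 vertices, so the decomposition has width 3, which upper-bounds the treewidth. On the other hand G contains the 4-clique {1, 2, 5, 8}. A clique must lie in a single bag of any decomposition, so no decomposition can have width below 3. Therefore the treewidth is 3.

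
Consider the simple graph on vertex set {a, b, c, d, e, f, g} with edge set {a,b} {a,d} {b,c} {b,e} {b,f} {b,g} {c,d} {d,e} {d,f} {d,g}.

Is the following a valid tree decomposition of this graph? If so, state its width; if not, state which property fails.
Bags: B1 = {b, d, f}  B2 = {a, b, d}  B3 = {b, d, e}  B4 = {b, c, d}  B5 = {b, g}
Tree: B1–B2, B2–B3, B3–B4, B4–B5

A tree decomposition must satisfy three properties: every vertex lies in some bag; for every edge, both endpoints lie together in some bag; and for every vertex, the bags containing it form a connected subtree. Here edge (d,g) lies in no bag, so the decomposition is invalid.

No — edge (d,g) lies in no bag.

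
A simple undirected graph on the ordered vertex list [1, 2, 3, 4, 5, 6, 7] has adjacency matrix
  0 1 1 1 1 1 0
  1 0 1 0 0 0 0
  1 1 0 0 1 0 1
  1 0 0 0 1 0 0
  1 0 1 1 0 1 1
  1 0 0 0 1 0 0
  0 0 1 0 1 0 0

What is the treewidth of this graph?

2

A width-2 tree decomposition is:
Bags: B1 = {1, 2, 3}  B2 = {1, 3, 5}  B3 = {3, 5, 7}  B4 = {1, 4, 5}  B5 = {1, 5, 6}
Tree: B1–B2, B2–B3, B2–B4, B4–B5
Every bag has size at most 3, so the width is 3 − 1 = 2 and tw(G) ≤ 2. On the other hand G contains the 3-clique {1, 2, 3}. A clique must lie in a single bag of any decomposition, so no decomposition can have width below 2. Combining the bounds, tw(G) = 2.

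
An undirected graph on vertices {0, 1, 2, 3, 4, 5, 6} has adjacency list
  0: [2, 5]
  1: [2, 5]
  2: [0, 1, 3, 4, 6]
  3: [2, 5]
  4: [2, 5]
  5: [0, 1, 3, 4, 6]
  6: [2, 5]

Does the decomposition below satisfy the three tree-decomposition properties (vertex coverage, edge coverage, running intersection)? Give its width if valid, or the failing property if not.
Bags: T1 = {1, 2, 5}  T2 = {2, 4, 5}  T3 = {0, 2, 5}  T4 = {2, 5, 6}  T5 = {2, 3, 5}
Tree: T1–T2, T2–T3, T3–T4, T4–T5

Yes; width 2.

Checking the three conditions: (i) the bags cover all of {0, 1, 2, 3, 4, 5, 6}; (ii) for each edge, some bag contains both endpoints; (iii) the bags containing any fixed vertex form a subtree. All hold, so the decomposition is valid with width 3 − 1 = 2.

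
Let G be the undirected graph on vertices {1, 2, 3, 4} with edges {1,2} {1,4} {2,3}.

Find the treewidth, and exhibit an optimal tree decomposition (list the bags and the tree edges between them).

Treewidth 1.
One optimal decomposition is:
Bags: B1 = {1, 4}  B2 = {1, 2}  B3 = {2, 3}
Tree: B1–B2, B2–B3

Each bag holds 2 vertices, so the decomposition has width 1, which upper-bounds the treewidth. Any graph with an edge has treewidth ≥ 1, and G has the edge 4–1. The upper and lower bounds meet at 1, so that is the treewidth.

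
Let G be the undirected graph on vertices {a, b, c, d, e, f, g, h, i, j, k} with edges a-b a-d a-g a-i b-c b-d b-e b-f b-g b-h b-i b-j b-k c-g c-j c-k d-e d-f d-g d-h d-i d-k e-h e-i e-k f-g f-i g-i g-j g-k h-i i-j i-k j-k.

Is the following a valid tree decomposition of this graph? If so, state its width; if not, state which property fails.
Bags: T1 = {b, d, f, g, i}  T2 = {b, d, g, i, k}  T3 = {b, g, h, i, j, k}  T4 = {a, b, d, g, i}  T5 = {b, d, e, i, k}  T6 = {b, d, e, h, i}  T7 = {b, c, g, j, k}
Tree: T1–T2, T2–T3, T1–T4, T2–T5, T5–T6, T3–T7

A tree decomposition must satisfy three properties: every vertex lies in some bag; for every edge, both endpoints lie together in some bag; and for every vertex, the bags containing it form a connected subtree. Here bags containing vertex h are not connected in the tree, so the decomposition is invalid.

No — bags containing vertex h are not connected in the tree.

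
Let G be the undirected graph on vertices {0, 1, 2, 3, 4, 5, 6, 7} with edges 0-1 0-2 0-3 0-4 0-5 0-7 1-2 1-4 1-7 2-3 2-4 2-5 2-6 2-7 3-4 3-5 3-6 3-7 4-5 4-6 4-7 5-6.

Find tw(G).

4

A width-4 tree decomposition is:
Bags: B1 = {0, 2, 3, 4, 5}  B2 = {0, 2, 3, 4, 7}  B3 = {2, 3, 4, 5, 6}  B4 = {0, 1, 2, 4, 7}
Tree: B1–B2, B1–B3, B2–B4
Each bag holds 5 vertices, so the decomposition has width 4, which upper-bounds the treewidth. Conversely, {0, 1, 2, 4, 7} is a clique of size 5, and the vertices of any clique must share a bag in every tree decomposition; so some bag has ≥ 5 vertices and tw(G) ≥ 4. The upper and lower bounds meet at 4, so that is the treewidth.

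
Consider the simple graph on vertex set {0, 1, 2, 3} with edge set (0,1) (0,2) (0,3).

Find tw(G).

A width-1 tree decomposition is:
Bags: B1 = {0, 2}  B2 = {0, 3}  B3 = {0, 1}
Tree: B1–B2, B1–B3
Each bag holds 2 vertices, so the decomposition has width 1, which upper-bounds the treewidth. G has an edge, so its treewidth is at least 1. Hence tw(G) = 1 exactly.

1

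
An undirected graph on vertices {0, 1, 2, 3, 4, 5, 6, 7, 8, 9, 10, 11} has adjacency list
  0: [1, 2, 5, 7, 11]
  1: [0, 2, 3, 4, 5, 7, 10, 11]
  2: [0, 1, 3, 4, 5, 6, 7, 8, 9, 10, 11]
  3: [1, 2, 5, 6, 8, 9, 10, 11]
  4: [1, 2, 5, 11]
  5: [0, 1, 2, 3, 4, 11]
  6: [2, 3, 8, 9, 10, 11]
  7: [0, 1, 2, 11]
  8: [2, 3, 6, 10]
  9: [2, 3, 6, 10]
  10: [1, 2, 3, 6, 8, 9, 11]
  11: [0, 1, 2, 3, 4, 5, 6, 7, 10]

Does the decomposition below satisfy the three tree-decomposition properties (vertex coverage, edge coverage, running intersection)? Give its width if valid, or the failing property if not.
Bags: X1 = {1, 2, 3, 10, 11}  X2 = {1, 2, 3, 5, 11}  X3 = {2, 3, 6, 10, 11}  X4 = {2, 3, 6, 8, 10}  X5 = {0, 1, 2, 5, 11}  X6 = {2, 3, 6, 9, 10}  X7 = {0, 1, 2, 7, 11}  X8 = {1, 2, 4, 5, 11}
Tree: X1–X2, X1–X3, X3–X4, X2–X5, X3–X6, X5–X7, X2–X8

Every vertex of G appears in some bag (union = {0, 1, 2, 3, 4, 5, 6, 7, 8, 9, 10, 11}); every edge is covered by a bag; and for each vertex v the set of bags containing v is connected in the bag tree. The decomposition is therefore valid. The largest bag has 5 vertices, so the width is 4.

Yes; width 4.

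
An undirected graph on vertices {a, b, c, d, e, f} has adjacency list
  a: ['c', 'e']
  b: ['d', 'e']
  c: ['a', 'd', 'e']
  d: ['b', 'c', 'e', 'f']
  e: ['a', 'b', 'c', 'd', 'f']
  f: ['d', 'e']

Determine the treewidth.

2

A width-2 tree decomposition is:
Bags: B1 = {d, e, f}  B2 = {c, d, e}  B3 = {a, c, e}  B4 = {b, d, e}
Tree: B1–B2, B2–B3, B1–B4
The largest bag has 3 vertices, giving width 2; this decomposition certifies tw(G) ≤ 2. On the other hand G contains the 3-clique {c, d, e}. A clique must lie in a single bag of any decomposition, so no decomposition can have width below 2. Therefore the treewidth is 2.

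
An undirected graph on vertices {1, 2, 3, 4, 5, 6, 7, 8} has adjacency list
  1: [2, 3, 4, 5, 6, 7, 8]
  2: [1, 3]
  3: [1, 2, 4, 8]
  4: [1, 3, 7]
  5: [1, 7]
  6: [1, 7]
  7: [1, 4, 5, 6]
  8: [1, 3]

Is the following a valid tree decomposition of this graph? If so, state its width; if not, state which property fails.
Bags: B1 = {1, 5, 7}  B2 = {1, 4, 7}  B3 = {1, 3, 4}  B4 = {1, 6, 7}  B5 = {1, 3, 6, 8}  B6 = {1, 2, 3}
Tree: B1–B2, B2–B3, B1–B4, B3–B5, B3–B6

No — bags containing vertex 6 are not connected in the tree.

A tree decomposition must satisfy three properties: every vertex lies in some bag; for every edge, both endpoints lie together in some bag; and for every vertex, the bags containing it form a connected subtree. Here bags containing vertex 6 are not connected in the tree, so the decomposition is invalid.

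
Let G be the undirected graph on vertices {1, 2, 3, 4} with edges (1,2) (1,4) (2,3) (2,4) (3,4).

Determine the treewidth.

A width-2 tree decomposition is:
Bags: B1 = {1, 2, 4}  B2 = {2, 3, 4}
Tree: B1–B2
The largest bag has 3 vertices, giving width 2; this decomposition certifies tw(G) ≤ 2. For the lower bound, the 3 vertices {1, 2, 4} are pairwise adjacent, and any tree decomposition puts a clique entirely inside one bag — forcing width ≥ 2. Hence tw(G) = 2 exactly.

2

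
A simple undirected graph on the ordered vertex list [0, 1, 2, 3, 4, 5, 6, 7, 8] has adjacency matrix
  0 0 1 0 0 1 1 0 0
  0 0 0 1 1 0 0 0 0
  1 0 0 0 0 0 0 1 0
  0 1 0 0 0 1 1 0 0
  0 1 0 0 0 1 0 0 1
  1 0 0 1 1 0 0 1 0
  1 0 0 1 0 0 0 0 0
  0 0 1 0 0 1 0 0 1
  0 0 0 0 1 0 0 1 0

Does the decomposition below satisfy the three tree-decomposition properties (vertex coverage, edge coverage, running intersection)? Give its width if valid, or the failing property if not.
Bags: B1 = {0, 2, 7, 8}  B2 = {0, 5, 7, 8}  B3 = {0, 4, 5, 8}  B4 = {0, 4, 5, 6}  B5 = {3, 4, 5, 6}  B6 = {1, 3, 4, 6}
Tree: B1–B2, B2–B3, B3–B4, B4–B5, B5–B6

Checking the three conditions: (i) the bags cover all of {0, 1, 2, 3, 4, 5, 6, 7, 8}; (ii) for each edge, some bag contains both endpoints; (iii) the bags containing any fixed vertex form a subtree. All hold, so the decomposition is valid with width 4 − 1 = 3.

Yes; width 3.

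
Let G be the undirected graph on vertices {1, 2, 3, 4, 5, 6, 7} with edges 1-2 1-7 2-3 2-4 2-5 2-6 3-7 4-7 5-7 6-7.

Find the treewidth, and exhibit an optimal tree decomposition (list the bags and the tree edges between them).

Each bag holds 3 vertices, so the decomposition has width 2, which upper-bounds the treewidth. For the lower bound, G contains the cycle 7–6–2–1–7, so G is not a forest; only forests have treewidth ≤ 1, hence tw(G) ≥ 2. Combining the bounds, tw(G) = 2.

Treewidth 2.
Bags: B1 = {2, 6, 7}  B2 = {1, 2, 7}  B3 = {2, 3, 7}  B4 = {2, 5, 7}  B5 = {2, 4, 7}
Tree: B1–B2, B2–B3, B3–B4, B4–B5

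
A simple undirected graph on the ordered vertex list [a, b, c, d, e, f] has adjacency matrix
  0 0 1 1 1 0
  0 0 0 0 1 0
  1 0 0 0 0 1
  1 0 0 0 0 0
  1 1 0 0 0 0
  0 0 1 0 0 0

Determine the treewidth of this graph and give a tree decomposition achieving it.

Treewidth 1.
One optimal decomposition is:
Bags: B1 = {a, d}  B2 = {a, c}  B3 = {c, f}  B4 = {a, e}  B5 = {b, e}
Tree: B1–B2, B2–B3, B1–B4, B4–B5

Each bag holds 2 vertices, so the decomposition has width 1, which upper-bounds the treewidth. Any graph with an edge has treewidth ≥ 1, and G has the edge a–d. Hence tw(G) = 1 exactly.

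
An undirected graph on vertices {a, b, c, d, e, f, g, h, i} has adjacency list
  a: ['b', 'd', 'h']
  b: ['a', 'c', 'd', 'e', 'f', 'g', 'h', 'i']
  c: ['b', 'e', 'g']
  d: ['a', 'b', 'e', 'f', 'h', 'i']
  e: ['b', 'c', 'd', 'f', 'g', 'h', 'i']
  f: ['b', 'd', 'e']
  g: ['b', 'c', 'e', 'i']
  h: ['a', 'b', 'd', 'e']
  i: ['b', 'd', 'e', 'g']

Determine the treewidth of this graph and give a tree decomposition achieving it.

Each bag holds 4 vertices, so the decomposition has width 3, which upper-bounds the treewidth. Conversely, {b, d, e, h} is a clique of size 4, and the vertices of any clique must share a bag in every tree decomposition; so some bag has ≥ 4 vertices and tw(G) ≥ 3. Combining the bounds, tw(G) = 3.

Treewidth 3.
One optimal decomposition is:
Bags: B1 = {a, b, d, h}  B2 = {b, d, e, h}  B3 = {b, d, e, f}  B4 = {b, d, e, i}  B5 = {b, e, g, i}  B6 = {b, c, e, g}
Tree: B1–B2, B2–B3, B2–B4, B4–B5, B5–B6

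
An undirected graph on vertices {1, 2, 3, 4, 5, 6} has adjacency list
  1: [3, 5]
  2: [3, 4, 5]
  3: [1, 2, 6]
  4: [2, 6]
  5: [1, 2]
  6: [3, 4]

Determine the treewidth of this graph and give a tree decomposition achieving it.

The largest bag has 3 vertices, giving width 2; this decomposition certifies tw(G) ≤ 2. The edges 4–6–3–2–4 form a cycle, so G is not a tree and its treewidth is at least 2. Combining the bounds, tw(G) = 2.

Treewidth 2.
Bags: B1 = {2, 4, 6}  B2 = {2, 3, 6}  B3 = {2, 3, 5}  B4 = {1, 3, 5}
Tree: B1–B2, B2–B3, B3–B4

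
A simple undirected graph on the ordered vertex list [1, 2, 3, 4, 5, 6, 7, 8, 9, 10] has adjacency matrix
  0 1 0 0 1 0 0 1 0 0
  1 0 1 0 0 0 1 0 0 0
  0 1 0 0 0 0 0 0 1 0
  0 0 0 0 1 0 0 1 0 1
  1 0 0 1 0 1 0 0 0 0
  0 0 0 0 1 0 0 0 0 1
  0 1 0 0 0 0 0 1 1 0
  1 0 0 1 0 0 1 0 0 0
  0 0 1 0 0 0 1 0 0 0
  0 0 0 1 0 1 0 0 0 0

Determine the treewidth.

A width-2 tree decomposition is:
Bags: B1 = {3, 7, 9}  B2 = {2, 3, 7}  B3 = {2, 7, 8}  B4 = {1, 2, 8}  B5 = {1, 4, 8}  B6 = {1, 4, 5}  B7 = {4, 5, 10}  B8 = {5, 6, 10}
Tree: B1–B2, B2–B3, B3–B4, B4–B5, B5–B6, B6–B7, B7–B8
The largest bag has 3 vertices, giving width 2; this decomposition certifies tw(G) ≤ 2. For the lower bound, G contains the cycle 9–3–2–7–9, so G is not a forest; only forests have treewidth ≤ 1, hence tw(G) ≥ 2. The upper and lower bounds meet at 2, so that is the treewidth.

2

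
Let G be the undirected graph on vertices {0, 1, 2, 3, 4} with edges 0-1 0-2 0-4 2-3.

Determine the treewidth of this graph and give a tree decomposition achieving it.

Each bag holds 2 vertices, so the decomposition has width 1, which upper-bounds the treewidth. G has an edge, so its treewidth is at least 1. Therefore the treewidth is 1.

Treewidth 1.
One optimal decomposition is:
Bags: B1 = {0, 2}  B2 = {0, 4}  B3 = {2, 3}  B4 = {0, 1}
Tree: B1–B2, B1–B3, B1–B4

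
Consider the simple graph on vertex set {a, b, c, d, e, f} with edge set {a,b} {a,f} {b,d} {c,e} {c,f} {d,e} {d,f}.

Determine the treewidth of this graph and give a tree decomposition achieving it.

Each bag holds 3 vertices, so the decomposition has width 2, which upper-bounds the treewidth. Since c–e–d–f–c is a cycle in G, G is not acyclic. Forests are exactly the graphs of treewidth ≤ 1, so tw(G) ≥ 2. Hence tw(G) = 2 exactly.

Treewidth 2.
One optimal decomposition is:
Bags: B1 = {c, e, f}  B2 = {d, e, f}  B3 = {a, d, f}  B4 = {a, b, d}
Tree: B1–B2, B2–B3, B3–B4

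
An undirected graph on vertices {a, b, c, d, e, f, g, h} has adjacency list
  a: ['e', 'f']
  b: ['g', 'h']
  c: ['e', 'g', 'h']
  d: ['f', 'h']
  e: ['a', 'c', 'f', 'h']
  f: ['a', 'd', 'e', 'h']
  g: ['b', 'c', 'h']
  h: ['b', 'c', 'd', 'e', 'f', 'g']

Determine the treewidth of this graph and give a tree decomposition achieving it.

Each bag holds 3 vertices, so the decomposition has width 2, which upper-bounds the treewidth. For the lower bound, the 3 vertices {c, g, h} are pairwise adjacent, and any tree decomposition puts a clique entirely inside one bag — forcing width ≥ 2. Therefore the treewidth is 2.

Treewidth 2.
One optimal decomposition is:
Bags: B1 = {c, g, h}  B2 = {c, e, h}  B3 = {e, f, h}  B4 = {a, e, f}  B5 = {b, g, h}  B6 = {d, f, h}
Tree: B1–B2, B2–B3, B3–B4, B1–B5, B3–B6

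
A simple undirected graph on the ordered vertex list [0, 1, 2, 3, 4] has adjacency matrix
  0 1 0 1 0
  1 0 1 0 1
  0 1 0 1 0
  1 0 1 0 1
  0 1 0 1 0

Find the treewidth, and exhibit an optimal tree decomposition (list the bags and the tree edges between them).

Every bag has size at most 3, so the width is 3 − 1 = 2 and tw(G) ≤ 2. The edges 2–1–4–3–2 form a cycle, so G is not a tree and its treewidth is at least 2. Combining the bounds, tw(G) = 2.

Treewidth 2.
Bags: B1 = {1, 2, 3}  B2 = {1, 3, 4}  B3 = {0, 1, 3}
Tree: B1–B2, B2–B3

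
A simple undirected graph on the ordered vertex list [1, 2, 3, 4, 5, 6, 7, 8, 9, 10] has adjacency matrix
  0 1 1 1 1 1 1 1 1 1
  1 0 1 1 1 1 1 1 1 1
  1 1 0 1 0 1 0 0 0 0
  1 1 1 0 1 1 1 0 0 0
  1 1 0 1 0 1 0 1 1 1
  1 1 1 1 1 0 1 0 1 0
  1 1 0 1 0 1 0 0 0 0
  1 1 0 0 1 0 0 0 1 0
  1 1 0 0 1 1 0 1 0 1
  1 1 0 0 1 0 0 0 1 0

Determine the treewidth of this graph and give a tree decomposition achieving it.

Treewidth 4.
One such decomposition:
Bags: B1 = {1, 2, 4, 5, 6}  B2 = {1, 2, 5, 6, 9}  B3 = {1, 2, 3, 4, 6}  B4 = {1, 2, 5, 8, 9}  B5 = {1, 2, 4, 6, 7}  B6 = {1, 2, 5, 9, 10}
Tree: B1–B2, B1–B3, B2–B4, B3–B5, B4–B6

Every bag has size at most 5, so the width is 5 − 1 = 4 and tw(G) ≤ 4. For the lower bound, the 5 vertices {1, 2, 3, 4, 6} are pairwise adjacent, and any tree decomposition puts a clique entirely inside one bag — forcing width ≥ 4. Combining the bounds, tw(G) = 4.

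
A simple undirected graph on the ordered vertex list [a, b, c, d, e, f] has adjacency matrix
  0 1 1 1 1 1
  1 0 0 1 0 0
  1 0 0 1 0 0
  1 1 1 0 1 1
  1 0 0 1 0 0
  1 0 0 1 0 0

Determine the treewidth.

A width-2 tree decomposition is:
Bags: B1 = {a, d, f}  B2 = {a, c, d}  B3 = {a, b, d}  B4 = {a, d, e}
Tree: B1–B2, B2–B3, B3–B4
Every bag has size at most 3, so the width is 3 − 1 = 2 and tw(G) ≤ 2. Conversely, {a, d, e} is a clique of size 3, and the vertices of any clique must share a bag in every tree decomposition; so some bag has ≥ 3 vertices and tw(G) ≥ 2. Combining the bounds, tw(G) = 2.

2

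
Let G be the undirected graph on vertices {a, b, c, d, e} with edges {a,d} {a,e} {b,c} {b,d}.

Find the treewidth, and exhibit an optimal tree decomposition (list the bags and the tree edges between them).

The largest bag has 2 vertices, giving width 1; this decomposition certifies tw(G) ≤ 1. Since G has at least one edge (e.g. c–b), it is not an edgeless graph, so tw(G) ≥ 1. Combining the bounds, tw(G) = 1.

Treewidth 1.
One optimal decomposition is:
Bags: B1 = {b, c}  B2 = {b, d}  B3 = {a, d}  B4 = {a, e}
Tree: B1–B2, B2–B3, B3–B4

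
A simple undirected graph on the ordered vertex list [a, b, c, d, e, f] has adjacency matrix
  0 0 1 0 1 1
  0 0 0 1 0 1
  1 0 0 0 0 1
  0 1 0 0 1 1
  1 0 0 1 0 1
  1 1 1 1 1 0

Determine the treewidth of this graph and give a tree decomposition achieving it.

Treewidth 2.
One optimal decomposition is:
Bags: B1 = {a, e, f}  B2 = {d, e, f}  B3 = {a, c, f}  B4 = {b, d, f}
Tree: B1–B2, B1–B3, B2–B4

Every bag has size at most 3, so the width is 3 − 1 = 2 and tw(G) ≤ 2. On the other hand G contains the 3-clique {d, e, f}. A clique must lie in a single bag of any decomposition, so no decomposition can have width below 2. Therefore the treewidth is 2.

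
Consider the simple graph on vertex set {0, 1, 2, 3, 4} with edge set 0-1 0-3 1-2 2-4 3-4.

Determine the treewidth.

2

A width-2 tree decomposition is:
Bags: B1 = {0, 1, 2}  B2 = {0, 2, 3}  B3 = {2, 3, 4}
Tree: B1–B2, B2–B3
The largest bag has 3 vertices, giving width 2; this decomposition certifies tw(G) ≤ 2. For the lower bound, G contains the cycle 2–1–0–3–4–2, so G is not a forest; only forests have treewidth ≤ 1, hence tw(G) ≥ 2. Therefore the treewidth is 2.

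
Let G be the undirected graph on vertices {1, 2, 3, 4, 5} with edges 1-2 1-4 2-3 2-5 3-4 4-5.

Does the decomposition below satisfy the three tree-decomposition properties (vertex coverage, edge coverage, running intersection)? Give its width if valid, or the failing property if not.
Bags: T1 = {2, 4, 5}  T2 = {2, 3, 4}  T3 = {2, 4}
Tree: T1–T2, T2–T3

No — vertex 1 appears in no bag.

A tree decomposition must satisfy three properties: every vertex lies in some bag; for every edge, both endpoints lie together in some bag; and for every vertex, the bags containing it form a connected subtree. Here vertex 1 appears in no bag, so the decomposition is invalid.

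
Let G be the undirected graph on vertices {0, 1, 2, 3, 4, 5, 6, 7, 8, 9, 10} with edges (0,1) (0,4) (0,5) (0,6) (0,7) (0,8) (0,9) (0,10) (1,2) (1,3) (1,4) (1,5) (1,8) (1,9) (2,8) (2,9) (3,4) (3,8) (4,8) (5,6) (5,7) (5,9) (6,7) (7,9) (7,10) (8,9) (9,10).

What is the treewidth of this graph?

3

A width-3 tree decomposition is:
Bags: B1 = {0, 1, 8, 9}  B2 = {0, 1, 4, 8}  B3 = {0, 1, 5, 9}  B4 = {1, 3, 4, 8}  B5 = {0, 5, 7, 9}  B6 = {1, 2, 8, 9}  B7 = {0, 5, 6, 7}  B8 = {0, 7, 9, 10}
Tree: B1–B2, B1–B3, B2–B4, B3–B5, B1–B6, B5–B7, B5–B8
The largest bag has 4 vertices, giving width 3; this decomposition certifies tw(G) ≤ 3. On the other hand G contains the 4-clique {0, 1, 8, 9}. A clique must lie in a single bag of any decomposition, so no decomposition can have width below 3. The upper and lower bounds meet at 3, so that is the treewidth.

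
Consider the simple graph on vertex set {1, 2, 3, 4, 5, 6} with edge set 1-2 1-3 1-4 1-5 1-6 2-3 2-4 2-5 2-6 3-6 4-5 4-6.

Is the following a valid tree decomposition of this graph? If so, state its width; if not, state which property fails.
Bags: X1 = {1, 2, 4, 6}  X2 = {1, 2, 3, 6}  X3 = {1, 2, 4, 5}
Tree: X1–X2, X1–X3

Checking the three conditions: (i) the bags cover all of {1, 2, 3, 4, 5, 6}; (ii) for each edge, some bag contains both endpoints; (iii) the bags containing any fixed vertex form a subtree. All hold, so the decomposition is valid with width 4 − 1 = 3.

Yes; width 3.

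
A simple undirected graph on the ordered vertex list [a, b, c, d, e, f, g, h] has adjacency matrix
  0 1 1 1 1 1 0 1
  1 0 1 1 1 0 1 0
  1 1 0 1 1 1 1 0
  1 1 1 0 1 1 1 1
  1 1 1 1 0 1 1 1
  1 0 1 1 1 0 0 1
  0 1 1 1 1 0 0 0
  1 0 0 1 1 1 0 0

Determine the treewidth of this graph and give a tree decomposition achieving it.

Treewidth 4.
One such decomposition:
Bags: B1 = {a, b, c, d, e}  B2 = {b, c, d, e, g}  B3 = {a, c, d, e, f}  B4 = {a, d, e, f, h}
Tree: B1–B2, B1–B3, B3–B4

The largest bag has 5 vertices, giving width 4; this decomposition certifies tw(G) ≤ 4. On the other hand G contains the 5-clique {a, d, e, f, h}. A clique must lie in a single bag of any decomposition, so no decomposition can have width below 4. The upper and lower bounds meet at 4, so that is the treewidth.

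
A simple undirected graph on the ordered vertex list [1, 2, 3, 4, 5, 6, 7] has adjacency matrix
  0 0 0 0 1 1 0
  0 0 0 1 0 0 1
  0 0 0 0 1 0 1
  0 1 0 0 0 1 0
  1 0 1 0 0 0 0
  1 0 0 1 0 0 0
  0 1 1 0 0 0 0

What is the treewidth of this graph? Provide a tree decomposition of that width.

Treewidth 2.
One such decomposition:
Bags: B1 = {1, 3, 5}  B2 = {1, 3, 7}  B3 = {1, 2, 7}  B4 = {1, 2, 4}  B5 = {1, 4, 6}
Tree: B1–B2, B2–B3, B3–B4, B4–B5

Every bag has size at most 3, so the width is 3 − 1 = 2 and tw(G) ≤ 2. For the lower bound, G contains the cycle 1–5–3–7–2–4–6–1, so G is not a forest; only forests have treewidth ≤ 1, hence tw(G) ≥ 2. Therefore the treewidth is 2.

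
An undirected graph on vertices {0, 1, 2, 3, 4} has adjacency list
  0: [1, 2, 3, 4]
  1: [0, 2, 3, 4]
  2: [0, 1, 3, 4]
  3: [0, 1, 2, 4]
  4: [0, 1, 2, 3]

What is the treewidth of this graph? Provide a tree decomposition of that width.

Treewidth 4.
One such decomposition:
Bags: B1 = {0, 1, 2, 3, 4}
Tree: (single bag)

A single bag containing all 5 vertices is trivially a valid decomposition of width 4. For the lower bound, the 5 vertices {0, 1, 2, 3, 4} are pairwise adjacent, and any tree decomposition puts a clique entirely inside one bag — forcing width ≥ 4. The upper and lower bounds meet at 4, so that is the treewidth.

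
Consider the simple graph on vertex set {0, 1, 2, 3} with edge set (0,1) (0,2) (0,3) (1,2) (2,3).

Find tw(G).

2

A width-2 tree decomposition is:
Bags: B1 = {0, 2, 3}  B2 = {0, 1, 2}
Tree: B1–B2
The largest bag has 3 vertices, giving width 2; this decomposition certifies tw(G) ≤ 2. On the other hand G contains the 3-clique {0, 1, 2}. A clique must lie in a single bag of any decomposition, so no decomposition can have width below 2. Combining the bounds, tw(G) = 2.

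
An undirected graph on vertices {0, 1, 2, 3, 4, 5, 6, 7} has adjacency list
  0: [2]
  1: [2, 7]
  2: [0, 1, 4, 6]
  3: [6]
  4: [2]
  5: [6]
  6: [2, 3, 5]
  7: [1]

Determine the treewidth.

1

A width-1 tree decomposition is:
Bags: B1 = {2, 4}  B2 = {1, 2}  B3 = {2, 6}  B4 = {3, 6}  B5 = {5, 6}  B6 = {1, 7}  B7 = {0, 2}
Tree: B1–B2, B2–B3, B3–B4, B3–B5, B2–B6, B1–B7
Each bag holds 2 vertices, so the decomposition has width 1, which upper-bounds the treewidth. G has an edge, so its treewidth is at least 1. The upper and lower bounds meet at 1, so that is the treewidth.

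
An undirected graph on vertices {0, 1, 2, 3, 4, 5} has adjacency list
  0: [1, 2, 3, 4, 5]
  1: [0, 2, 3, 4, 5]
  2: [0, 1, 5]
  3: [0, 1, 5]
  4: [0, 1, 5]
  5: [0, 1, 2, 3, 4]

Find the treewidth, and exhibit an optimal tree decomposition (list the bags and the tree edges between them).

Treewidth 3.
One such decomposition:
Bags: B1 = {0, 1, 2, 5}  B2 = {0, 1, 3, 5}  B3 = {0, 1, 4, 5}
Tree: B1–B2, B2–B3

The largest bag has 4 vertices, giving width 3; this decomposition certifies tw(G) ≤ 3. For the lower bound, the 4 vertices {0, 1, 2, 5} are pairwise adjacent, and any tree decomposition puts a clique entirely inside one bag — forcing width ≥ 3. The upper and lower bounds meet at 3, so that is the treewidth.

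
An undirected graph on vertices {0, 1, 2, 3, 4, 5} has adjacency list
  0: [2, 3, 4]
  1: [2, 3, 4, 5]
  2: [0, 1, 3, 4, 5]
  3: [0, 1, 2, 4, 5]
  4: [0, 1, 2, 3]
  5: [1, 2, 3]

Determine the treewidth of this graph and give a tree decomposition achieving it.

Treewidth 3.
One optimal decomposition is:
Bags: B1 = {1, 2, 3, 5}  B2 = {1, 2, 3, 4}  B3 = {0, 2, 3, 4}
Tree: B1–B2, B2–B3

Every bag has size at most 4, so the width is 4 − 1 = 3 and tw(G) ≤ 3. On the other hand G contains the 4-clique {0, 2, 3, 4}. A clique must lie in a single bag of any decomposition, so no decomposition can have width below 3. Combining the bounds, tw(G) = 3.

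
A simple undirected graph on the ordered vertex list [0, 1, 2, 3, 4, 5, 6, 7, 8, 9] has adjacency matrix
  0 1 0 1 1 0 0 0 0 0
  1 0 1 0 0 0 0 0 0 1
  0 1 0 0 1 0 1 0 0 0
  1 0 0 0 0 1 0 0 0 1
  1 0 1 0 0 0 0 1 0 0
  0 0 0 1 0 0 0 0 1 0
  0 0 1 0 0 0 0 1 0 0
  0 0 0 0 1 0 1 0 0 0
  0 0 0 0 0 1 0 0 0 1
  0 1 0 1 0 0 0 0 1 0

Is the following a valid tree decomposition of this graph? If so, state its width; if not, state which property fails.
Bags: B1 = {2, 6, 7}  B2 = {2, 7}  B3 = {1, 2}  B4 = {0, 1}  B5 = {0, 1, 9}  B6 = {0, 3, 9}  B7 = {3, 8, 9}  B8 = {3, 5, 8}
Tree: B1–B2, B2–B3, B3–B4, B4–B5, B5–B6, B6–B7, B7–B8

A tree decomposition must satisfy three properties: every vertex lies in some bag; for every edge, both endpoints lie together in some bag; and for every vertex, the bags containing it form a connected subtree. Here vertex 4 appears in no bag, so the decomposition is invalid.

No — vertex 4 appears in no bag.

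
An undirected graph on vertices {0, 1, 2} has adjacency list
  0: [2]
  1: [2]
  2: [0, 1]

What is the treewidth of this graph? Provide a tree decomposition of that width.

Treewidth 1.
One such decomposition:
Bags: B1 = {1, 2}  B2 = {0, 2}
Tree: B1–B2

Every bag has size at most 2, so the width is 2 − 1 = 1 and tw(G) ≤ 1. Since G has at least one edge (e.g. 1–2), it is not an edgeless graph, so tw(G) ≥ 1. The upper and lower bounds meet at 1, so that is the treewidth.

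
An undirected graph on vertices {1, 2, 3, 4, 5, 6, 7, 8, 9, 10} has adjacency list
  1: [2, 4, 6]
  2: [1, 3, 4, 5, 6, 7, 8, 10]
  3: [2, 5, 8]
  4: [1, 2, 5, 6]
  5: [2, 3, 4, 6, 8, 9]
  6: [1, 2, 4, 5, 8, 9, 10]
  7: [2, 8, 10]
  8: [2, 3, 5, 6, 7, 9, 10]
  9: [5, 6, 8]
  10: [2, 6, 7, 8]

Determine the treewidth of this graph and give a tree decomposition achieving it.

Every bag has size at most 4, so the width is 4 − 1 = 3 and tw(G) ≤ 3. For the lower bound, the 4 vertices {5, 6, 8, 9} are pairwise adjacent, and any tree decomposition puts a clique entirely inside one bag — forcing width ≥ 3. Hence tw(G) = 3 exactly.

Treewidth 3.
One optimal decomposition is:
Bags: B1 = {2, 5, 6, 8}  B2 = {5, 6, 8, 9}  B3 = {2, 3, 5, 8}  B4 = {2, 4, 5, 6}  B5 = {1, 2, 4, 6}  B6 = {2, 6, 8, 10}  B7 = {2, 7, 8, 10}
Tree: B1–B2, B1–B3, B1–B4, B4–B5, B1–B6, B6–B7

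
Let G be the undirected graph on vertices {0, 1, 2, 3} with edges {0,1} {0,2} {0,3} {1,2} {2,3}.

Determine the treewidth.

2

A width-2 tree decomposition is:
Bags: B1 = {0, 2, 3}  B2 = {0, 1, 2}
Tree: B1–B2
Each bag holds 3 vertices, so the decomposition has width 2, which upper-bounds the treewidth. Conversely, {0, 1, 2} is a clique of size 3, and the vertices of any clique must share a bag in every tree decomposition; so some bag has ≥ 3 vertices and tw(G) ≥ 2. Combining the bounds, tw(G) = 2.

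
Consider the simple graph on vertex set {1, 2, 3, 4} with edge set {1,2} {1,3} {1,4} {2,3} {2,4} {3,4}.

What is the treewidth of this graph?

3

A width-3 tree decomposition is:
Bags: B1 = {1, 2, 3, 4}
Tree: (single bag)
A single bag containing all 4 vertices is trivially a valid decomposition of width 3. For the lower bound, the 4 vertices {1, 2, 3, 4} are pairwise adjacent, and any tree decomposition puts a clique entirely inside one bag — forcing width ≥ 3. The upper and lower bounds meet at 3, so that is the treewidth.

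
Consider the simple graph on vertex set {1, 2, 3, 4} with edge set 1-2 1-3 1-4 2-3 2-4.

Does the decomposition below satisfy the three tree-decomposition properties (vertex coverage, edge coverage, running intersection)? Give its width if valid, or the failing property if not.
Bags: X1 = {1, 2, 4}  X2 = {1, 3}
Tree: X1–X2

No — edge (2,3) lies in no bag.

A tree decomposition must satisfy three properties: every vertex lies in some bag; for every edge, both endpoints lie together in some bag; and for every vertex, the bags containing it form a connected subtree. Here edge (2,3) lies in no bag, so the decomposition is invalid.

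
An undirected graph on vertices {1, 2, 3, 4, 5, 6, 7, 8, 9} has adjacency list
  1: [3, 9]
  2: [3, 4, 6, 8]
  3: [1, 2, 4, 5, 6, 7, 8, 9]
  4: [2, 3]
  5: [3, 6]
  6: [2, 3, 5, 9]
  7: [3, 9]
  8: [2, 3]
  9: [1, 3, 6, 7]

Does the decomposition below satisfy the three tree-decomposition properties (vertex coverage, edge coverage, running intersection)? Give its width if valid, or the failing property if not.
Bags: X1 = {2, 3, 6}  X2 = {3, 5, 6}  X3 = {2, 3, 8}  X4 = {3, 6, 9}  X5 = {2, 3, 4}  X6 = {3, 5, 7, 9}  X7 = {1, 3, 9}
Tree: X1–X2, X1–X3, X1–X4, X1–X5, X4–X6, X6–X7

No — bags containing vertex 5 are not connected in the tree.

A tree decomposition must satisfy three properties: every vertex lies in some bag; for every edge, both endpoints lie together in some bag; and for every vertex, the bags containing it form a connected subtree. Here bags containing vertex 5 are not connected in the tree, so the decomposition is invalid.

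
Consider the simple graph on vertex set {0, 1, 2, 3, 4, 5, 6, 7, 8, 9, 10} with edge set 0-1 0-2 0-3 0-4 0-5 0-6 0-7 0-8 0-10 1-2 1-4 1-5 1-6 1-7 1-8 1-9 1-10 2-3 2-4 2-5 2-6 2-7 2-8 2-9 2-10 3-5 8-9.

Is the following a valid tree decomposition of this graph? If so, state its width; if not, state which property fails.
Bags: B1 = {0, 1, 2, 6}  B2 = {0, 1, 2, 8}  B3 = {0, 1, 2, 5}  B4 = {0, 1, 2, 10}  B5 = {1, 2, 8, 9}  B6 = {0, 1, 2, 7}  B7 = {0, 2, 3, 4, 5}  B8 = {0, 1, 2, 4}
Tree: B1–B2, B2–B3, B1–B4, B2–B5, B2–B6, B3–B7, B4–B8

A tree decomposition must satisfy three properties: every vertex lies in some bag; for every edge, both endpoints lie together in some bag; and for every vertex, the bags containing it form a connected subtree. Here bags containing vertex 4 are not connected in the tree, so the decomposition is invalid.

No — bags containing vertex 4 are not connected in the tree.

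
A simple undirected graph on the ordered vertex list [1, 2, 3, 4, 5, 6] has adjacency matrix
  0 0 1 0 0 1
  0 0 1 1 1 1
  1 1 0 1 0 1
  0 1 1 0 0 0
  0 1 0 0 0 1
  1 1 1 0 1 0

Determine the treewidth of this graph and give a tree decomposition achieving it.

Every bag has size at most 3, so the width is 3 − 1 = 2 and tw(G) ≤ 2. For the lower bound, the 3 vertices {1, 3, 6} are pairwise adjacent, and any tree decomposition puts a clique entirely inside one bag — forcing width ≥ 2. Hence tw(G) = 2 exactly.

Treewidth 2.
One optimal decomposition is:
Bags: B1 = {1, 3, 6}  B2 = {2, 3, 6}  B3 = {2, 5, 6}  B4 = {2, 3, 4}
Tree: B1–B2, B2–B3, B2–B4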